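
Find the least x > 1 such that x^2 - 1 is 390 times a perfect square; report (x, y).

First expand sqrt(390) as a continued fraction. With x_i = (sqrt(390) + m_i)/d_i and (m_0, d_0) = (0, 1): a_0 = floor(sqrt(390)) = 19, since 19^2 = 361 <= 390 < 400 = 20^2.
Iterate m_{i+1} = d_i*a_i - m_i, d_{i+1} = (390 - m_{i+1}^2)/d_i, a_{i+1} = floor((a_0 + m_{i+1})/d_{i+1}):
  m_1 = 1*19 - 0 = 19, d_1 = (390 - 19^2)/1 = 29/1 = 29, a_1 = floor((19 + 19)/29) = 1.
  m_2 = 29*1 - 19 = 10, d_2 = (390 - 10^2)/29 = 290/29 = 10, a_2 = floor((19 + 10)/10) = 2.
  m_3 = 10*2 - 10 = 10, d_3 = (390 - 10^2)/10 = 290/10 = 29, a_3 = floor((19 + 10)/29) = 1.
  m_4 = 29*1 - 10 = 19, d_4 = (390 - 19^2)/29 = 29/29 = 1, a_4 = floor((19 + 19)/1) = 38.
  m_5 = 1*38 - 19 = 19, d_5 = (390 - 19^2)/1 = 29/1 = 29: (m_5, d_5) = (m_1, d_1) = (19, 29), so from here the quotients repeat a_1, ..., a_4; the period length is 4.
So sqrt(390) = [19; (1, 2, 1, 38)] with period length k = 4.
k is even, so the fundamental solution of x^2 - 390y^2 = 1 is (p_{k-1}, q_{k-1}) = (p_3, q_3); compute convergents through index 3.
Convergents (p_i = a_i*p_{i-1} + p_{i-2}, q_i = a_i*q_{i-1} + q_{i-2} with p_{-2}=0, p_{-1}=1, q_{-2}=1, q_{-1}=0):
  i=0: a_0=19, p_0 = 19*1 + 0 = 19, q_0 = 19*0 + 1 = 1.
  i=1: a_1=1, p_1 = 1*19 + 1 = 20, q_1 = 1*1 + 0 = 1.
  i=2: a_2=2, p_2 = 2*20 + 19 = 59, q_2 = 2*1 + 1 = 3.
  i=3: a_3=1, p_3 = 1*59 + 20 = 79, q_3 = 1*3 + 1 = 4.
Check: 79^2 - 390*4^2 = 6241 - 6240 = 1, so (x, y) = (79, 4) solves the equation, and by the theorem it is the least positive solution.

(x, y) = (79, 4)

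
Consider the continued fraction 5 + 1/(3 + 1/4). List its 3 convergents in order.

5/1, 16/3, 69/13

Using the convergent recurrence p_i = a_i*p_{i-1} + p_{i-2}, q_i = a_i*q_{i-1} + q_{i-2} with p_{-2}=0, p_{-1}=1, q_{-2}=1, q_{-1}=0:
  i=0: a_0=5, p_0 = 5*1 + 0 = 5, q_0 = 5*0 + 1 = 1.
  i=1: a_1=3, p_1 = 3*5 + 1 = 16, q_1 = 3*1 + 0 = 3.
  i=2: a_2=4, p_2 = 4*16 + 5 = 69, q_2 = 4*3 + 1 = 13.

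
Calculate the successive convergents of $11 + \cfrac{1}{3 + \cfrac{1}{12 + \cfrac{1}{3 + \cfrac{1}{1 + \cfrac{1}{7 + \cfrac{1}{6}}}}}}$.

11/1, 34/3, 419/37, 1291/114, 1710/151, 13261/1171, 81276/7177

Using the convergent recurrence p_i = a_i*p_{i-1} + p_{i-2}, q_i = a_i*q_{i-1} + q_{i-2} with p_{-2}=0, p_{-1}=1, q_{-2}=1, q_{-1}=0:
  i=0: a_0=11, p_0 = 11*1 + 0 = 11, q_0 = 11*0 + 1 = 1.
  i=1: a_1=3, p_1 = 3*11 + 1 = 34, q_1 = 3*1 + 0 = 3.
  i=2: a_2=12, p_2 = 12*34 + 11 = 419, q_2 = 12*3 + 1 = 37.
  i=3: a_3=3, p_3 = 3*419 + 34 = 1291, q_3 = 3*37 + 3 = 114.
  i=4: a_4=1, p_4 = 1*1291 + 419 = 1710, q_4 = 1*114 + 37 = 151.
  i=5: a_5=7, p_5 = 7*1710 + 1291 = 13261, q_5 = 7*151 + 114 = 1171.
  i=6: a_6=6, p_6 = 6*13261 + 1710 = 81276, q_6 = 6*1171 + 151 = 7177.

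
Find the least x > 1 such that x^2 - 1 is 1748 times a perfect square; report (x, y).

(x, y) = (4599, 110)

First expand sqrt(1748) as a continued fraction. With x_i = (sqrt(1748) + m_i)/d_i and (m_0, d_0) = (0, 1): a_0 = floor(sqrt(1748)) = 41, since 41^2 = 1681 <= 1748 < 1764 = 42^2.
Iterate m_{i+1} = d_i*a_i - m_i, d_{i+1} = (1748 - m_{i+1}^2)/d_i, a_{i+1} = floor((a_0 + m_{i+1})/d_{i+1}):
  m_1 = 1*41 - 0 = 41, d_1 = (1748 - 41^2)/1 = 67/1 = 67, a_1 = floor((41 + 41)/67) = 1.
  m_2 = 67*1 - 41 = 26, d_2 = (1748 - 26^2)/67 = 1072/67 = 16, a_2 = floor((41 + 26)/16) = 4.
  m_3 = 16*4 - 26 = 38, d_3 = (1748 - 38^2)/16 = 304/16 = 19, a_3 = floor((41 + 38)/19) = 4.
  m_4 = 19*4 - 38 = 38, d_4 = (1748 - 38^2)/19 = 304/19 = 16, a_4 = floor((41 + 38)/16) = 4.
  m_5 = 16*4 - 38 = 26, d_5 = (1748 - 26^2)/16 = 1072/16 = 67, a_5 = floor((41 + 26)/67) = 1.
  m_6 = 67*1 - 26 = 41, d_6 = (1748 - 41^2)/67 = 67/67 = 1, a_6 = floor((41 + 41)/1) = 82.
  m_7 = 1*82 - 41 = 41, d_7 = (1748 - 41^2)/1 = 67/1 = 67: (m_7, d_7) = (m_1, d_1) = (41, 67), so from here the quotients repeat a_1, ..., a_6; the period length is 6.
So sqrt(1748) = [41; (1, 4, 4, 4, 1, 82)] with period length k = 6.
k is even, so the fundamental solution of x^2 - 1748y^2 = 1 is (p_{k-1}, q_{k-1}) = (p_5, q_5); compute convergents through index 5.
Convergents (p_i = a_i*p_{i-1} + p_{i-2}, q_i = a_i*q_{i-1} + q_{i-2} with p_{-2}=0, p_{-1}=1, q_{-2}=1, q_{-1}=0):
  i=0: a_0=41, p_0 = 41*1 + 0 = 41, q_0 = 41*0 + 1 = 1.
  i=1: a_1=1, p_1 = 1*41 + 1 = 42, q_1 = 1*1 + 0 = 1.
  i=2: a_2=4, p_2 = 4*42 + 41 = 209, q_2 = 4*1 + 1 = 5.
  i=3: a_3=4, p_3 = 4*209 + 42 = 878, q_3 = 4*5 + 1 = 21.
  i=4: a_4=4, p_4 = 4*878 + 209 = 3721, q_4 = 4*21 + 5 = 89.
  i=5: a_5=1, p_5 = 1*3721 + 878 = 4599, q_5 = 1*89 + 21 = 110.
Check: 4599^2 - 1748*110^2 = 21150801 - 21150800 = 1, so (x, y) = (4599, 110) solves the equation, and by the theorem it is the least positive solution.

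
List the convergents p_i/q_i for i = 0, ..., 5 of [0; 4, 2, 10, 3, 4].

Using the convergent recurrence p_i = a_i*p_{i-1} + p_{i-2}, q_i = a_i*q_{i-1} + q_{i-2} with p_{-2}=0, p_{-1}=1, q_{-2}=1, q_{-1}=0:
  i=0: a_0=0, p_0 = 0*1 + 0 = 0, q_0 = 0*0 + 1 = 1.
  i=1: a_1=4, p_1 = 4*0 + 1 = 1, q_1 = 4*1 + 0 = 4.
  i=2: a_2=2, p_2 = 2*1 + 0 = 2, q_2 = 2*4 + 1 = 9.
  i=3: a_3=10, p_3 = 10*2 + 1 = 21, q_3 = 10*9 + 4 = 94.
  i=4: a_4=3, p_4 = 3*21 + 2 = 65, q_4 = 3*94 + 9 = 291.
  i=5: a_5=4, p_5 = 4*65 + 21 = 281, q_5 = 4*291 + 94 = 1258.

0/1, 1/4, 2/9, 21/94, 65/291, 281/1258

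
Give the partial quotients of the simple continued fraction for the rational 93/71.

[1; 3, 4, 2, 2]

Run the Euclidean algorithm on 93 and 71; the successive quotients are the partial quotients a_0, a_1, ... (each step inverts the fractional part left over by the previous one):
  93 = 1*71 + 22, so a_0 = 1.
  71 = 3*22 + 5, so a_1 = 3.
  22 = 4*5 + 2, so a_2 = 4.
  5 = 2*2 + 1, so a_3 = 2.
  2 = 2*1 + 0, so a_4 = 2.
The remainder reaches 0 after 5 divisions, so the expansion has 5 partial quotients, read off in order.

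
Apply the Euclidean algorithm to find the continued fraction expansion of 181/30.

[6; 30]

Run the Euclidean algorithm on 181 and 30; the successive quotients are the partial quotients a_0, a_1, ... (each step inverts the fractional part left over by the previous one):
  181 = 6*30 + 1, so a_0 = 6.
  30 = 30*1 + 0, so a_1 = 30.
The remainder reaches 0 after 2 divisions, so the expansion has 2 partial quotients, read off in order.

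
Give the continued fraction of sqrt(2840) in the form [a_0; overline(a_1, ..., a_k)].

[53; overline(3, 2, 3, 106)]

Write x_i = (sqrt(2840) + m_i)/d_i with (m_0, d_0) = (0, 1). a_0 = floor(sqrt(2840)) = 53, since 53^2 = 2809 <= 2840 < 2916 = 54^2.
Iterate m_{i+1} = d_i*a_i - m_i, d_{i+1} = (2840 - m_{i+1}^2)/d_i, a_{i+1} = floor((a_0 + m_{i+1})/d_{i+1}):
  m_1 = 1*53 - 0 = 53, d_1 = (2840 - 53^2)/1 = 31/1 = 31, a_1 = floor((53 + 53)/31) = 3.
  m_2 = 31*3 - 53 = 40, d_2 = (2840 - 40^2)/31 = 1240/31 = 40, a_2 = floor((53 + 40)/40) = 2.
  m_3 = 40*2 - 40 = 40, d_3 = (2840 - 40^2)/40 = 1240/40 = 31, a_3 = floor((53 + 40)/31) = 3.
  m_4 = 31*3 - 40 = 53, d_4 = (2840 - 53^2)/31 = 31/31 = 1, a_4 = floor((53 + 53)/1) = 106.
  m_5 = 1*106 - 53 = 53, d_5 = (2840 - 53^2)/1 = 31/1 = 31: (m_5, d_5) = (m_1, d_1) = (53, 31), so from here the quotients repeat a_1, ..., a_4; the period length is 4.
Hence the expansion of sqrt(2840) is a_0 = 53 followed by the repeating block 3, 2, 3, 106 (period 4).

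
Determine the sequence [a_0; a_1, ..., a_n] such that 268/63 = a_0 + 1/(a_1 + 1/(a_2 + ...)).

Run the Euclidean algorithm on 268 and 63; the successive quotients are the partial quotients a_0, a_1, ... (each step inverts the fractional part left over by the previous one):
  268 = 4*63 + 16, so a_0 = 4.
  63 = 3*16 + 15, so a_1 = 3.
  16 = 1*15 + 1, so a_2 = 1.
  15 = 15*1 + 0, so a_3 = 15.
The remainder reaches 0 after 4 divisions, so the expansion has 4 partial quotients, read off in order.

[4; 3, 1, 15]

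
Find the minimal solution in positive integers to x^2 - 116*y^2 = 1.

First expand sqrt(116) as a continued fraction. With x_i = (sqrt(116) + m_i)/d_i and (m_0, d_0) = (0, 1): a_0 = floor(sqrt(116)) = 10, since 10^2 = 100 <= 116 < 121 = 11^2.
Iterate m_{i+1} = d_i*a_i - m_i, d_{i+1} = (116 - m_{i+1}^2)/d_i, a_{i+1} = floor((a_0 + m_{i+1})/d_{i+1}):
  m_1 = 1*10 - 0 = 10, d_1 = (116 - 10^2)/1 = 16/1 = 16, a_1 = floor((10 + 10)/16) = 1.
  m_2 = 16*1 - 10 = 6, d_2 = (116 - 6^2)/16 = 80/16 = 5, a_2 = floor((10 + 6)/5) = 3.
  m_3 = 5*3 - 6 = 9, d_3 = (116 - 9^2)/5 = 35/5 = 7, a_3 = floor((10 + 9)/7) = 2.
  m_4 = 7*2 - 9 = 5, d_4 = (116 - 5^2)/7 = 91/7 = 13, a_4 = floor((10 + 5)/13) = 1.
  m_5 = 13*1 - 5 = 8, d_5 = (116 - 8^2)/13 = 52/13 = 4, a_5 = floor((10 + 8)/4) = 4.
  m_6 = 4*4 - 8 = 8, d_6 = (116 - 8^2)/4 = 52/4 = 13, a_6 = floor((10 + 8)/13) = 1.
  m_7 = 13*1 - 8 = 5, d_7 = (116 - 5^2)/13 = 91/13 = 7, a_7 = floor((10 + 5)/7) = 2.
  m_8 = 7*2 - 5 = 9, d_8 = (116 - 9^2)/7 = 35/7 = 5, a_8 = floor((10 + 9)/5) = 3.
  m_9 = 5*3 - 9 = 6, d_9 = (116 - 6^2)/5 = 80/5 = 16, a_9 = floor((10 + 6)/16) = 1.
  m_10 = 16*1 - 6 = 10, d_10 = (116 - 10^2)/16 = 16/16 = 1, a_10 = floor((10 + 10)/1) = 20.
  m_11 = 1*20 - 10 = 10, d_11 = (116 - 10^2)/1 = 16/1 = 16: (m_11, d_11) = (m_1, d_1) = (10, 16), so from here the quotients repeat a_1, ..., a_10; the period length is 10.
So sqrt(116) = [10; (1, 3, 2, 1, 4, 1, 2, 3, 1, 20)] with period length k = 10.
k is even, so the fundamental solution of x^2 - 116y^2 = 1 is (p_{k-1}, q_{k-1}) = (p_9, q_9); compute convergents through index 9.
Convergents (p_i = a_i*p_{i-1} + p_{i-2}, q_i = a_i*q_{i-1} + q_{i-2} with p_{-2}=0, p_{-1}=1, q_{-2}=1, q_{-1}=0):
  i=0: a_0=10, p_0 = 10*1 + 0 = 10, q_0 = 10*0 + 1 = 1.
  i=1: a_1=1, p_1 = 1*10 + 1 = 11, q_1 = 1*1 + 0 = 1.
  i=2: a_2=3, p_2 = 3*11 + 10 = 43, q_2 = 3*1 + 1 = 4.
  i=3: a_3=2, p_3 = 2*43 + 11 = 97, q_3 = 2*4 + 1 = 9.
  i=4: a_4=1, p_4 = 1*97 + 43 = 140, q_4 = 1*9 + 4 = 13.
  i=5: a_5=4, p_5 = 4*140 + 97 = 657, q_5 = 4*13 + 9 = 61.
  i=6: a_6=1, p_6 = 1*657 + 140 = 797, q_6 = 1*61 + 13 = 74.
  i=7: a_7=2, p_7 = 2*797 + 657 = 2251, q_7 = 2*74 + 61 = 209.
  i=8: a_8=3, p_8 = 3*2251 + 797 = 7550, q_8 = 3*209 + 74 = 701.
  i=9: a_9=1, p_9 = 1*7550 + 2251 = 9801, q_9 = 1*701 + 209 = 910.
Check: 9801^2 - 116*910^2 = 96059601 - 96059600 = 1, so (x, y) = (9801, 910) solves the equation, and by the theorem it is the least positive solution.

(x, y) = (9801, 910)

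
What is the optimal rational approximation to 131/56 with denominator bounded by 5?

Expand x = 131/56 as a continued fraction with the Euclidean algorithm:
  131 = 2*56 + 19, so a_0 = 2.
  56 = 2*19 + 18, so a_1 = 2.
  19 = 1*18 + 1, so a_2 = 1.
  18 = 18*1 + 0, so a_3 = 18.
so x = [2; 2, 1, 18].
Convergents (p_i = a_i*p_{i-1} + p_{i-2}, q_i = a_i*q_{i-1} + q_{i-2} with p_{-2}=0, p_{-1}=1, q_{-2}=1, q_{-1}=0), until the denominator exceeds 5:
  i=0: a_0=2, p_0 = 2*1 + 0 = 2, q_0 = 2*0 + 1 = 1.
  i=1: a_1=2, p_1 = 2*2 + 1 = 5, q_1 = 2*1 + 0 = 2.
  i=2: a_2=1, p_2 = 1*5 + 2 = 7, q_2 = 1*2 + 1 = 3.
  i=3: a_3=18, p_3 = 18*7 + 5 = 131, q_3 = 18*3 + 2 = 56.
q_3 = 56 > 5, so the last convergent with denominator <= 5 is p_2/q_2 = 7/3.
The closest fraction with denominator <= 5 is either p_2/q_2 or the intermediate fraction (k*p_2 + p_1)/(k*q_2 + q_1) with the largest k >= 1 whose denominator stays <= 5; these approach x as k grows, and every other convergent or intermediate fraction in range is farther away.
Largest k: floor((5 - q_1)/q_2) = floor((5 - 2)/3) = 1.
That gives (1*7 + 5)/(1*3 + 2) = 12/5.
Compare the errors: |x - 7/3| = |131*3 - 7*56|/(56*3) = 1/168, and |x - 12/5| = |131*5 - 12*56|/(56*5) = 17/280.
Cross-multiplying, 1*280 = 280 < 2856 = 17*168, so 1/168 is smaller: the convergent 7/3 is closer to x than 12/5.

7/3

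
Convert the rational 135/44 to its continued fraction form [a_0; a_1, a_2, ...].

Run the Euclidean algorithm on 135 and 44; the successive quotients are the partial quotients a_0, a_1, ... (each step inverts the fractional part left over by the previous one):
  135 = 3*44 + 3, so a_0 = 3.
  44 = 14*3 + 2, so a_1 = 14.
  3 = 1*2 + 1, so a_2 = 1.
  2 = 2*1 + 0, so a_3 = 2.
The remainder reaches 0 after 4 divisions, so the expansion has 4 partial quotients, read off in order.

[3; 14, 1, 2]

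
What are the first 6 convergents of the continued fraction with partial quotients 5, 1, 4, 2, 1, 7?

5/1, 6/1, 29/5, 64/11, 93/16, 715/123

Using the convergent recurrence p_i = a_i*p_{i-1} + p_{i-2}, q_i = a_i*q_{i-1} + q_{i-2} with p_{-2}=0, p_{-1}=1, q_{-2}=1, q_{-1}=0:
  i=0: a_0=5, p_0 = 5*1 + 0 = 5, q_0 = 5*0 + 1 = 1.
  i=1: a_1=1, p_1 = 1*5 + 1 = 6, q_1 = 1*1 + 0 = 1.
  i=2: a_2=4, p_2 = 4*6 + 5 = 29, q_2 = 4*1 + 1 = 5.
  i=3: a_3=2, p_3 = 2*29 + 6 = 64, q_3 = 2*5 + 1 = 11.
  i=4: a_4=1, p_4 = 1*64 + 29 = 93, q_4 = 1*11 + 5 = 16.
  i=5: a_5=7, p_5 = 7*93 + 64 = 715, q_5 = 7*16 + 11 = 123.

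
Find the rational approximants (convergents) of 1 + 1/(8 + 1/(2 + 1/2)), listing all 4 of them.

1/1, 9/8, 19/17, 47/42

Using the convergent recurrence p_i = a_i*p_{i-1} + p_{i-2}, q_i = a_i*q_{i-1} + q_{i-2} with p_{-2}=0, p_{-1}=1, q_{-2}=1, q_{-1}=0:
  i=0: a_0=1, p_0 = 1*1 + 0 = 1, q_0 = 1*0 + 1 = 1.
  i=1: a_1=8, p_1 = 8*1 + 1 = 9, q_1 = 8*1 + 0 = 8.
  i=2: a_2=2, p_2 = 2*9 + 1 = 19, q_2 = 2*8 + 1 = 17.
  i=3: a_3=2, p_3 = 2*19 + 9 = 47, q_3 = 2*17 + 8 = 42.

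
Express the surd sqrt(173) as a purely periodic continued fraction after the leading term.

Write x_i = (sqrt(173) + m_i)/d_i with (m_0, d_0) = (0, 1). a_0 = floor(sqrt(173)) = 13, since 13^2 = 169 <= 173 < 196 = 14^2.
Iterate m_{i+1} = d_i*a_i - m_i, d_{i+1} = (173 - m_{i+1}^2)/d_i, a_{i+1} = floor((a_0 + m_{i+1})/d_{i+1}):
  m_1 = 1*13 - 0 = 13, d_1 = (173 - 13^2)/1 = 4/1 = 4, a_1 = floor((13 + 13)/4) = 6.
  m_2 = 4*6 - 13 = 11, d_2 = (173 - 11^2)/4 = 52/4 = 13, a_2 = floor((13 + 11)/13) = 1.
  m_3 = 13*1 - 11 = 2, d_3 = (173 - 2^2)/13 = 169/13 = 13, a_3 = floor((13 + 2)/13) = 1.
  m_4 = 13*1 - 2 = 11, d_4 = (173 - 11^2)/13 = 52/13 = 4, a_4 = floor((13 + 11)/4) = 6.
  m_5 = 4*6 - 11 = 13, d_5 = (173 - 13^2)/4 = 4/4 = 1, a_5 = floor((13 + 13)/1) = 26.
  m_6 = 1*26 - 13 = 13, d_6 = (173 - 13^2)/1 = 4/1 = 4: (m_6, d_6) = (m_1, d_1) = (13, 4), so from here the quotients repeat a_1, ..., a_5; the period length is 5.
Hence the expansion of sqrt(173) is a_0 = 13 followed by the repeating block 6, 1, 1, 6, 26 (period 5).

[13; (6, 1, 1, 6, 26)]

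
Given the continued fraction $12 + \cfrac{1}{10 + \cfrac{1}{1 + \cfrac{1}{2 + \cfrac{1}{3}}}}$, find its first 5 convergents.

Using the convergent recurrence p_i = a_i*p_{i-1} + p_{i-2}, q_i = a_i*q_{i-1} + q_{i-2} with p_{-2}=0, p_{-1}=1, q_{-2}=1, q_{-1}=0:
  i=0: a_0=12, p_0 = 12*1 + 0 = 12, q_0 = 12*0 + 1 = 1.
  i=1: a_1=10, p_1 = 10*12 + 1 = 121, q_1 = 10*1 + 0 = 10.
  i=2: a_2=1, p_2 = 1*121 + 12 = 133, q_2 = 1*10 + 1 = 11.
  i=3: a_3=2, p_3 = 2*133 + 121 = 387, q_3 = 2*11 + 10 = 32.
  i=4: a_4=3, p_4 = 3*387 + 133 = 1294, q_4 = 3*32 + 11 = 107.

12/1, 121/10, 133/11, 387/32, 1294/107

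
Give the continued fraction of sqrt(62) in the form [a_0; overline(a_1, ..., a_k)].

[7; overline(1, 6, 1, 14)]

Write x_i = (sqrt(62) + m_i)/d_i with (m_0, d_0) = (0, 1). a_0 = floor(sqrt(62)) = 7, since 7^2 = 49 <= 62 < 64 = 8^2.
Iterate m_{i+1} = d_i*a_i - m_i, d_{i+1} = (62 - m_{i+1}^2)/d_i, a_{i+1} = floor((a_0 + m_{i+1})/d_{i+1}):
  m_1 = 1*7 - 0 = 7, d_1 = (62 - 7^2)/1 = 13/1 = 13, a_1 = floor((7 + 7)/13) = 1.
  m_2 = 13*1 - 7 = 6, d_2 = (62 - 6^2)/13 = 26/13 = 2, a_2 = floor((7 + 6)/2) = 6.
  m_3 = 2*6 - 6 = 6, d_3 = (62 - 6^2)/2 = 26/2 = 13, a_3 = floor((7 + 6)/13) = 1.
  m_4 = 13*1 - 6 = 7, d_4 = (62 - 7^2)/13 = 13/13 = 1, a_4 = floor((7 + 7)/1) = 14.
  m_5 = 1*14 - 7 = 7, d_5 = (62 - 7^2)/1 = 13/1 = 13: (m_5, d_5) = (m_1, d_1) = (7, 13), so from here the quotients repeat a_1, ..., a_4; the period length is 4.
Hence the expansion of sqrt(62) is a_0 = 7 followed by the repeating block 1, 6, 1, 14 (period 4).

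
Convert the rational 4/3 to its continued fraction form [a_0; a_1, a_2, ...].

[1; 3]

Run the Euclidean algorithm on 4 and 3; the successive quotients are the partial quotients a_0, a_1, ... (each step inverts the fractional part left over by the previous one):
  4 = 1*3 + 1, so a_0 = 1.
  3 = 3*1 + 0, so a_1 = 3.
The remainder reaches 0 after 2 divisions, so the expansion has 2 partial quotients, read off in order.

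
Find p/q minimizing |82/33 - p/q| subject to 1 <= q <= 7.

Expand x = 82/33 as a continued fraction with the Euclidean algorithm:
  82 = 2*33 + 16, so a_0 = 2.
  33 = 2*16 + 1, so a_1 = 2.
  16 = 16*1 + 0, so a_2 = 16.
so x = [2; 2, 16].
Convergents (p_i = a_i*p_{i-1} + p_{i-2}, q_i = a_i*q_{i-1} + q_{i-2} with p_{-2}=0, p_{-1}=1, q_{-2}=1, q_{-1}=0), until the denominator exceeds 7:
  i=0: a_0=2, p_0 = 2*1 + 0 = 2, q_0 = 2*0 + 1 = 1.
  i=1: a_1=2, p_1 = 2*2 + 1 = 5, q_1 = 2*1 + 0 = 2.
  i=2: a_2=16, p_2 = 16*5 + 2 = 82, q_2 = 16*2 + 1 = 33.
q_2 = 33 > 7, so the last convergent with denominator <= 7 is p_1/q_1 = 5/2.
The closest fraction with denominator <= 7 is either p_1/q_1 or the intermediate fraction (k*p_1 + p_0)/(k*q_1 + q_0) with the largest k >= 1 whose denominator stays <= 7; these approach x as k grows, and every other convergent or intermediate fraction in range is farther away.
Largest k: floor((7 - q_0)/q_1) = floor((7 - 1)/2) = 3.
That gives (3*5 + 2)/(3*2 + 1) = 17/7.
Compare the errors: |x - 5/2| = |82*2 - 5*33|/(33*2) = 1/66, and |x - 17/7| = |82*7 - 17*33|/(33*7) = 13/231.
Cross-multiplying, 1*231 = 231 < 858 = 13*66, so 1/66 is smaller: the convergent 5/2 is closer to x than 17/7.

5/2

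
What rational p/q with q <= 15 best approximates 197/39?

76/15

Expand x = 197/39 as a continued fraction with the Euclidean algorithm:
  197 = 5*39 + 2, so a_0 = 5.
  39 = 19*2 + 1, so a_1 = 19.
  2 = 2*1 + 0, so a_2 = 2.
so x = [5; 19, 2].
Convergents (p_i = a_i*p_{i-1} + p_{i-2}, q_i = a_i*q_{i-1} + q_{i-2} with p_{-2}=0, p_{-1}=1, q_{-2}=1, q_{-1}=0), until the denominator exceeds 15:
  i=0: a_0=5, p_0 = 5*1 + 0 = 5, q_0 = 5*0 + 1 = 1.
  i=1: a_1=19, p_1 = 19*5 + 1 = 96, q_1 = 19*1 + 0 = 19.
q_1 = 19 > 15, so the last convergent with denominator <= 15 is p_0/q_0 = 5/1.
The closest fraction with denominator <= 15 is either p_0/q_0 or the intermediate fraction (k*p_0 + p_{-1})/(k*q_0 + q_{-1}) with the largest k >= 1 whose denominator stays <= 15; these approach x as k grows, and every other convergent or intermediate fraction in range is farther away.
Largest k: floor((15 - q_{-1})/q_0) = floor((15 - 0)/1) = 15 (using the seeds p_{-1} = 1, q_{-1} = 0).
That gives (15*5 + 1)/(15*1 + 0) = 76/15.
Compare the errors: |x - 5/1| = |197*1 - 5*39|/(39*1) = 2/39, and |x - 76/15| = |197*15 - 76*39|/(39*15) = 9/585.
Cross-multiplying, 9*39 = 351 < 1170 = 2*585, so 9/585 is smaller: the intermediate fraction 76/15 is closer to x than 5/1.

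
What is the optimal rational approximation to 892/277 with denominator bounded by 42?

Expand x = 892/277 as a continued fraction with the Euclidean algorithm:
  892 = 3*277 + 61, so a_0 = 3.
  277 = 4*61 + 33, so a_1 = 4.
  61 = 1*33 + 28, so a_2 = 1.
  33 = 1*28 + 5, so a_3 = 1.
  28 = 5*5 + 3, so a_4 = 5.
  5 = 1*3 + 2, so a_5 = 1.
  3 = 1*2 + 1, so a_6 = 1.
  2 = 2*1 + 0, so a_7 = 2.
so x = [3; 4, 1, 1, 5, 1, 1, 2].
Convergents (p_i = a_i*p_{i-1} + p_{i-2}, q_i = a_i*q_{i-1} + q_{i-2} with p_{-2}=0, p_{-1}=1, q_{-2}=1, q_{-1}=0), until the denominator exceeds 42:
  i=0: a_0=3, p_0 = 3*1 + 0 = 3, q_0 = 3*0 + 1 = 1.
  i=1: a_1=4, p_1 = 4*3 + 1 = 13, q_1 = 4*1 + 0 = 4.
  i=2: a_2=1, p_2 = 1*13 + 3 = 16, q_2 = 1*4 + 1 = 5.
  i=3: a_3=1, p_3 = 1*16 + 13 = 29, q_3 = 1*5 + 4 = 9.
  i=4: a_4=5, p_4 = 5*29 + 16 = 161, q_4 = 5*9 + 5 = 50.
q_4 = 50 > 42, so the last convergent with denominator <= 42 is p_3/q_3 = 29/9.
The closest fraction with denominator <= 42 is either p_3/q_3 or the intermediate fraction (k*p_3 + p_2)/(k*q_3 + q_2) with the largest k >= 1 whose denominator stays <= 42; these approach x as k grows, and every other convergent or intermediate fraction in range is farther away.
Largest k: floor((42 - q_2)/q_3) = floor((42 - 5)/9) = 4.
That gives (4*29 + 16)/(4*9 + 5) = 132/41.
Compare the errors: |x - 29/9| = |892*9 - 29*277|/(277*9) = 5/2493, and |x - 132/41| = |892*41 - 132*277|/(277*41) = 8/11357.
Cross-multiplying, 8*2493 = 19944 < 56785 = 5*11357, so 8/11357 is smaller: the intermediate fraction 132/41 is closer to x than 29/9.

132/41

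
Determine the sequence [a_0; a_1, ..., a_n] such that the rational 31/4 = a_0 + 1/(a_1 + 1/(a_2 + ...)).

[7; 1, 3]

Run the Euclidean algorithm on 31 and 4; the successive quotients are the partial quotients a_0, a_1, ... (each step inverts the fractional part left over by the previous one):
  31 = 7*4 + 3, so a_0 = 7.
  4 = 1*3 + 1, so a_1 = 1.
  3 = 3*1 + 0, so a_2 = 3.
The remainder reaches 0 after 3 divisions, so the expansion has 3 partial quotients, read off in order.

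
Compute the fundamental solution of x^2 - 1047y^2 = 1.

(x, y) = (136807, 4228)

First expand sqrt(1047) as a continued fraction. With x_i = (sqrt(1047) + m_i)/d_i and (m_0, d_0) = (0, 1): a_0 = floor(sqrt(1047)) = 32, since 32^2 = 1024 <= 1047 < 1089 = 33^2.
Iterate m_{i+1} = d_i*a_i - m_i, d_{i+1} = (1047 - m_{i+1}^2)/d_i, a_{i+1} = floor((a_0 + m_{i+1})/d_{i+1}):
  m_1 = 1*32 - 0 = 32, d_1 = (1047 - 32^2)/1 = 23/1 = 23, a_1 = floor((32 + 32)/23) = 2.
  m_2 = 23*2 - 32 = 14, d_2 = (1047 - 14^2)/23 = 851/23 = 37, a_2 = floor((32 + 14)/37) = 1.
  m_3 = 37*1 - 14 = 23, d_3 = (1047 - 23^2)/37 = 518/37 = 14, a_3 = floor((32 + 23)/14) = 3.
  m_4 = 14*3 - 23 = 19, d_4 = (1047 - 19^2)/14 = 686/14 = 49, a_4 = floor((32 + 19)/49) = 1.
  m_5 = 49*1 - 19 = 30, d_5 = (1047 - 30^2)/49 = 147/49 = 3, a_5 = floor((32 + 30)/3) = 20.
  m_6 = 3*20 - 30 = 30, d_6 = (1047 - 30^2)/3 = 147/3 = 49, a_6 = floor((32 + 30)/49) = 1.
  m_7 = 49*1 - 30 = 19, d_7 = (1047 - 19^2)/49 = 686/49 = 14, a_7 = floor((32 + 19)/14) = 3.
  m_8 = 14*3 - 19 = 23, d_8 = (1047 - 23^2)/14 = 518/14 = 37, a_8 = floor((32 + 23)/37) = 1.
  m_9 = 37*1 - 23 = 14, d_9 = (1047 - 14^2)/37 = 851/37 = 23, a_9 = floor((32 + 14)/23) = 2.
  m_10 = 23*2 - 14 = 32, d_10 = (1047 - 32^2)/23 = 23/23 = 1, a_10 = floor((32 + 32)/1) = 64.
  m_11 = 1*64 - 32 = 32, d_11 = (1047 - 32^2)/1 = 23/1 = 23: (m_11, d_11) = (m_1, d_1) = (32, 23), so from here the quotients repeat a_1, ..., a_10; the period length is 10.
So sqrt(1047) = [32; (2, 1, 3, 1, 20, 1, 3, 1, 2, 64)] with period length k = 10.
k is even, so the fundamental solution of x^2 - 1047y^2 = 1 is (p_{k-1}, q_{k-1}) = (p_9, q_9); compute convergents through index 9.
Convergents (p_i = a_i*p_{i-1} + p_{i-2}, q_i = a_i*q_{i-1} + q_{i-2} with p_{-2}=0, p_{-1}=1, q_{-2}=1, q_{-1}=0):
  i=0: a_0=32, p_0 = 32*1 + 0 = 32, q_0 = 32*0 + 1 = 1.
  i=1: a_1=2, p_1 = 2*32 + 1 = 65, q_1 = 2*1 + 0 = 2.
  i=2: a_2=1, p_2 = 1*65 + 32 = 97, q_2 = 1*2 + 1 = 3.
  i=3: a_3=3, p_3 = 3*97 + 65 = 356, q_3 = 3*3 + 2 = 11.
  i=4: a_4=1, p_4 = 1*356 + 97 = 453, q_4 = 1*11 + 3 = 14.
  i=5: a_5=20, p_5 = 20*453 + 356 = 9416, q_5 = 20*14 + 11 = 291.
  i=6: a_6=1, p_6 = 1*9416 + 453 = 9869, q_6 = 1*291 + 14 = 305.
  i=7: a_7=3, p_7 = 3*9869 + 9416 = 39023, q_7 = 3*305 + 291 = 1206.
  i=8: a_8=1, p_8 = 1*39023 + 9869 = 48892, q_8 = 1*1206 + 305 = 1511.
  i=9: a_9=2, p_9 = 2*48892 + 39023 = 136807, q_9 = 2*1511 + 1206 = 4228.
Check: 136807^2 - 1047*4228^2 = 18716155249 - 18716155248 = 1, so (x, y) = (136807, 4228) solves the equation, and by the theorem it is the least positive solution.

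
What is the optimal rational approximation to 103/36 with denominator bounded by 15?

20/7

Expand x = 103/36 as a continued fraction with the Euclidean algorithm:
  103 = 2*36 + 31, so a_0 = 2.
  36 = 1*31 + 5, so a_1 = 1.
  31 = 6*5 + 1, so a_2 = 6.
  5 = 5*1 + 0, so a_3 = 5.
so x = [2; 1, 6, 5].
Convergents (p_i = a_i*p_{i-1} + p_{i-2}, q_i = a_i*q_{i-1} + q_{i-2} with p_{-2}=0, p_{-1}=1, q_{-2}=1, q_{-1}=0), until the denominator exceeds 15:
  i=0: a_0=2, p_0 = 2*1 + 0 = 2, q_0 = 2*0 + 1 = 1.
  i=1: a_1=1, p_1 = 1*2 + 1 = 3, q_1 = 1*1 + 0 = 1.
  i=2: a_2=6, p_2 = 6*3 + 2 = 20, q_2 = 6*1 + 1 = 7.
  i=3: a_3=5, p_3 = 5*20 + 3 = 103, q_3 = 5*7 + 1 = 36.
q_3 = 36 > 15, so the last convergent with denominator <= 15 is p_2/q_2 = 20/7.
The closest fraction with denominator <= 15 is either p_2/q_2 or the intermediate fraction (k*p_2 + p_1)/(k*q_2 + q_1) with the largest k >= 1 whose denominator stays <= 15; these approach x as k grows, and every other convergent or intermediate fraction in range is farther away.
Largest k: floor((15 - q_1)/q_2) = floor((15 - 1)/7) = 2.
That gives (2*20 + 3)/(2*7 + 1) = 43/15.
Compare the errors: |x - 20/7| = |103*7 - 20*36|/(36*7) = 1/252, and |x - 43/15| = |103*15 - 43*36|/(36*15) = 3/540.
Cross-multiplying, 1*540 = 540 < 756 = 3*252, so 1/252 is smaller: the convergent 20/7 is closer to x than 43/15.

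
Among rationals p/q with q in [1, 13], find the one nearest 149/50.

3/1

Expand x = 149/50 as a continued fraction with the Euclidean algorithm:
  149 = 2*50 + 49, so a_0 = 2.
  50 = 1*49 + 1, so a_1 = 1.
  49 = 49*1 + 0, so a_2 = 49.
so x = [2; 1, 49].
Convergents (p_i = a_i*p_{i-1} + p_{i-2}, q_i = a_i*q_{i-1} + q_{i-2} with p_{-2}=0, p_{-1}=1, q_{-2}=1, q_{-1}=0), until the denominator exceeds 13:
  i=0: a_0=2, p_0 = 2*1 + 0 = 2, q_0 = 2*0 + 1 = 1.
  i=1: a_1=1, p_1 = 1*2 + 1 = 3, q_1 = 1*1 + 0 = 1.
  i=2: a_2=49, p_2 = 49*3 + 2 = 149, q_2 = 49*1 + 1 = 50.
q_2 = 50 > 13, so the last convergent with denominator <= 13 is p_1/q_1 = 3/1.
The closest fraction with denominator <= 13 is either p_1/q_1 or the intermediate fraction (k*p_1 + p_0)/(k*q_1 + q_0) with the largest k >= 1 whose denominator stays <= 13; these approach x as k grows, and every other convergent or intermediate fraction in range is farther away.
Largest k: floor((13 - q_0)/q_1) = floor((13 - 1)/1) = 12.
That gives (12*3 + 2)/(12*1 + 1) = 38/13.
Compare the errors: |x - 3/1| = |149*1 - 3*50|/(50*1) = 1/50, and |x - 38/13| = |149*13 - 38*50|/(50*13) = 37/650.
Cross-multiplying, 1*650 = 650 < 1850 = 37*50, so 1/50 is smaller: the convergent 3/1 is closer to x than 38/13.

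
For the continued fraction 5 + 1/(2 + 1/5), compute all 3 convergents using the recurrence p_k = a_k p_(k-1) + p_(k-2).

Using the convergent recurrence p_i = a_i*p_{i-1} + p_{i-2}, q_i = a_i*q_{i-1} + q_{i-2} with p_{-2}=0, p_{-1}=1, q_{-2}=1, q_{-1}=0:
  i=0: a_0=5, p_0 = 5*1 + 0 = 5, q_0 = 5*0 + 1 = 1.
  i=1: a_1=2, p_1 = 2*5 + 1 = 11, q_1 = 2*1 + 0 = 2.
  i=2: a_2=5, p_2 = 5*11 + 5 = 60, q_2 = 5*2 + 1 = 11.

5/1, 11/2, 60/11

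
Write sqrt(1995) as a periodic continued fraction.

[44; (1, 1, 1, 88)]

Write x_i = (sqrt(1995) + m_i)/d_i with (m_0, d_0) = (0, 1). a_0 = floor(sqrt(1995)) = 44, since 44^2 = 1936 <= 1995 < 2025 = 45^2.
Iterate m_{i+1} = d_i*a_i - m_i, d_{i+1} = (1995 - m_{i+1}^2)/d_i, a_{i+1} = floor((a_0 + m_{i+1})/d_{i+1}):
  m_1 = 1*44 - 0 = 44, d_1 = (1995 - 44^2)/1 = 59/1 = 59, a_1 = floor((44 + 44)/59) = 1.
  m_2 = 59*1 - 44 = 15, d_2 = (1995 - 15^2)/59 = 1770/59 = 30, a_2 = floor((44 + 15)/30) = 1.
  m_3 = 30*1 - 15 = 15, d_3 = (1995 - 15^2)/30 = 1770/30 = 59, a_3 = floor((44 + 15)/59) = 1.
  m_4 = 59*1 - 15 = 44, d_4 = (1995 - 44^2)/59 = 59/59 = 1, a_4 = floor((44 + 44)/1) = 88.
  m_5 = 1*88 - 44 = 44, d_5 = (1995 - 44^2)/1 = 59/1 = 59: (m_5, d_5) = (m_1, d_1) = (44, 59), so from here the quotients repeat a_1, ..., a_4; the period length is 4.
Hence the expansion of sqrt(1995) is a_0 = 44 followed by the repeating block 1, 1, 1, 88 (period 4).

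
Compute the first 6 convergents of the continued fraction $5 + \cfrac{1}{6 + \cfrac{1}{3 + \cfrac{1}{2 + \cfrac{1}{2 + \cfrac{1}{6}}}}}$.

Using the convergent recurrence p_i = a_i*p_{i-1} + p_{i-2}, q_i = a_i*q_{i-1} + q_{i-2} with p_{-2}=0, p_{-1}=1, q_{-2}=1, q_{-1}=0:
  i=0: a_0=5, p_0 = 5*1 + 0 = 5, q_0 = 5*0 + 1 = 1.
  i=1: a_1=6, p_1 = 6*5 + 1 = 31, q_1 = 6*1 + 0 = 6.
  i=2: a_2=3, p_2 = 3*31 + 5 = 98, q_2 = 3*6 + 1 = 19.
  i=3: a_3=2, p_3 = 2*98 + 31 = 227, q_3 = 2*19 + 6 = 44.
  i=4: a_4=2, p_4 = 2*227 + 98 = 552, q_4 = 2*44 + 19 = 107.
  i=5: a_5=6, p_5 = 6*552 + 227 = 3539, q_5 = 6*107 + 44 = 686.

5/1, 31/6, 98/19, 227/44, 552/107, 3539/686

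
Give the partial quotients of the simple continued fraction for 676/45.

[15; 45]

Run the Euclidean algorithm on 676 and 45; the successive quotients are the partial quotients a_0, a_1, ... (each step inverts the fractional part left over by the previous one):
  676 = 15*45 + 1, so a_0 = 15.
  45 = 45*1 + 0, so a_1 = 45.
The remainder reaches 0 after 2 divisions, so the expansion has 2 partial quotients, read off in order.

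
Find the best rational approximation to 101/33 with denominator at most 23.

52/17

Expand x = 101/33 as a continued fraction with the Euclidean algorithm:
  101 = 3*33 + 2, so a_0 = 3.
  33 = 16*2 + 1, so a_1 = 16.
  2 = 2*1 + 0, so a_2 = 2.
so x = [3; 16, 2].
Convergents (p_i = a_i*p_{i-1} + p_{i-2}, q_i = a_i*q_{i-1} + q_{i-2} with p_{-2}=0, p_{-1}=1, q_{-2}=1, q_{-1}=0), until the denominator exceeds 23:
  i=0: a_0=3, p_0 = 3*1 + 0 = 3, q_0 = 3*0 + 1 = 1.
  i=1: a_1=16, p_1 = 16*3 + 1 = 49, q_1 = 16*1 + 0 = 16.
  i=2: a_2=2, p_2 = 2*49 + 3 = 101, q_2 = 2*16 + 1 = 33.
q_2 = 33 > 23, so the last convergent with denominator <= 23 is p_1/q_1 = 49/16.
The closest fraction with denominator <= 23 is either p_1/q_1 or the intermediate fraction (k*p_1 + p_0)/(k*q_1 + q_0) with the largest k >= 1 whose denominator stays <= 23; these approach x as k grows, and every other convergent or intermediate fraction in range is farther away.
Largest k: floor((23 - q_0)/q_1) = floor((23 - 1)/16) = 1.
That gives (1*49 + 3)/(1*16 + 1) = 52/17.
Compare the errors: |x - 49/16| = |101*16 - 49*33|/(33*16) = 1/528, and |x - 52/17| = |101*17 - 52*33|/(33*17) = 1/561.
Cross-multiplying, 1*528 = 528 < 561 = 1*561, so 1/561 is smaller: the intermediate fraction 52/17 is closer to x than 49/16.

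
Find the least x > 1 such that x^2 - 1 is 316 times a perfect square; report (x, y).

First expand sqrt(316) as a continued fraction. With x_i = (sqrt(316) + m_i)/d_i and (m_0, d_0) = (0, 1): a_0 = floor(sqrt(316)) = 17, since 17^2 = 289 <= 316 < 324 = 18^2.
Iterate m_{i+1} = d_i*a_i - m_i, d_{i+1} = (316 - m_{i+1}^2)/d_i, a_{i+1} = floor((a_0 + m_{i+1})/d_{i+1}):
  m_1 = 1*17 - 0 = 17, d_1 = (316 - 17^2)/1 = 27/1 = 27, a_1 = floor((17 + 17)/27) = 1.
  m_2 = 27*1 - 17 = 10, d_2 = (316 - 10^2)/27 = 216/27 = 8, a_2 = floor((17 + 10)/8) = 3.
  m_3 = 8*3 - 10 = 14, d_3 = (316 - 14^2)/8 = 120/8 = 15, a_3 = floor((17 + 14)/15) = 2.
  m_4 = 15*2 - 14 = 16, d_4 = (316 - 16^2)/15 = 60/15 = 4, a_4 = floor((17 + 16)/4) = 8.
  m_5 = 4*8 - 16 = 16, d_5 = (316 - 16^2)/4 = 60/4 = 15, a_5 = floor((17 + 16)/15) = 2.
  m_6 = 15*2 - 16 = 14, d_6 = (316 - 14^2)/15 = 120/15 = 8, a_6 = floor((17 + 14)/8) = 3.
  m_7 = 8*3 - 14 = 10, d_7 = (316 - 10^2)/8 = 216/8 = 27, a_7 = floor((17 + 10)/27) = 1.
  m_8 = 27*1 - 10 = 17, d_8 = (316 - 17^2)/27 = 27/27 = 1, a_8 = floor((17 + 17)/1) = 34.
  m_9 = 1*34 - 17 = 17, d_9 = (316 - 17^2)/1 = 27/1 = 27: (m_9, d_9) = (m_1, d_1) = (17, 27), so from here the quotients repeat a_1, ..., a_8; the period length is 8.
So sqrt(316) = [17; (1, 3, 2, 8, 2, 3, 1, 34)] with period length k = 8.
k is even, so the fundamental solution of x^2 - 316y^2 = 1 is (p_{k-1}, q_{k-1}) = (p_7, q_7); compute convergents through index 7.
Convergents (p_i = a_i*p_{i-1} + p_{i-2}, q_i = a_i*q_{i-1} + q_{i-2} with p_{-2}=0, p_{-1}=1, q_{-2}=1, q_{-1}=0):
  i=0: a_0=17, p_0 = 17*1 + 0 = 17, q_0 = 17*0 + 1 = 1.
  i=1: a_1=1, p_1 = 1*17 + 1 = 18, q_1 = 1*1 + 0 = 1.
  i=2: a_2=3, p_2 = 3*18 + 17 = 71, q_2 = 3*1 + 1 = 4.
  i=3: a_3=2, p_3 = 2*71 + 18 = 160, q_3 = 2*4 + 1 = 9.
  i=4: a_4=8, p_4 = 8*160 + 71 = 1351, q_4 = 8*9 + 4 = 76.
  i=5: a_5=2, p_5 = 2*1351 + 160 = 2862, q_5 = 2*76 + 9 = 161.
  i=6: a_6=3, p_6 = 3*2862 + 1351 = 9937, q_6 = 3*161 + 76 = 559.
  i=7: a_7=1, p_7 = 1*9937 + 2862 = 12799, q_7 = 1*559 + 161 = 720.
Check: 12799^2 - 316*720^2 = 163814401 - 163814400 = 1, so (x, y) = (12799, 720) solves the equation, and by the theorem it is the least positive solution.

(x, y) = (12799, 720)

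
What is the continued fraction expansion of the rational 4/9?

Run the Euclidean algorithm on 4 and 9; the successive quotients are the partial quotients a_0, a_1, ... (each step inverts the fractional part left over by the previous one):
  4 = 0*9 + 4, so a_0 = 0.
  9 = 2*4 + 1, so a_1 = 2.
  4 = 4*1 + 0, so a_2 = 4.
The remainder reaches 0 after 3 divisions, so the expansion has 3 partial quotients, read off in order.

[0; 2, 4]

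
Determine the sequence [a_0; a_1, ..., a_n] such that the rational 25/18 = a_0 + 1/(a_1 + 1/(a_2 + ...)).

[1; 2, 1, 1, 3]

Run the Euclidean algorithm on 25 and 18; the successive quotients are the partial quotients a_0, a_1, ... (each step inverts the fractional part left over by the previous one):
  25 = 1*18 + 7, so a_0 = 1.
  18 = 2*7 + 4, so a_1 = 2.
  7 = 1*4 + 3, so a_2 = 1.
  4 = 1*3 + 1, so a_3 = 1.
  3 = 3*1 + 0, so a_4 = 3.
The remainder reaches 0 after 5 divisions, so the expansion has 5 partial quotients, read off in order.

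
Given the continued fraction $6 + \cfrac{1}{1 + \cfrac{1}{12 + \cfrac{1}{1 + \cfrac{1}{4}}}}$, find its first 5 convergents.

Using the convergent recurrence p_i = a_i*p_{i-1} + p_{i-2}, q_i = a_i*q_{i-1} + q_{i-2} with p_{-2}=0, p_{-1}=1, q_{-2}=1, q_{-1}=0:
  i=0: a_0=6, p_0 = 6*1 + 0 = 6, q_0 = 6*0 + 1 = 1.
  i=1: a_1=1, p_1 = 1*6 + 1 = 7, q_1 = 1*1 + 0 = 1.
  i=2: a_2=12, p_2 = 12*7 + 6 = 90, q_2 = 12*1 + 1 = 13.
  i=3: a_3=1, p_3 = 1*90 + 7 = 97, q_3 = 1*13 + 1 = 14.
  i=4: a_4=4, p_4 = 4*97 + 90 = 478, q_4 = 4*14 + 13 = 69.

6/1, 7/1, 90/13, 97/14, 478/69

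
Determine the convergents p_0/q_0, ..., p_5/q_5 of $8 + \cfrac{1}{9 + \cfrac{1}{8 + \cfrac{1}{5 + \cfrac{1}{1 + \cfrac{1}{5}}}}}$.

Using the convergent recurrence p_i = a_i*p_{i-1} + p_{i-2}, q_i = a_i*q_{i-1} + q_{i-2} with p_{-2}=0, p_{-1}=1, q_{-2}=1, q_{-1}=0:
  i=0: a_0=8, p_0 = 8*1 + 0 = 8, q_0 = 8*0 + 1 = 1.
  i=1: a_1=9, p_1 = 9*8 + 1 = 73, q_1 = 9*1 + 0 = 9.
  i=2: a_2=8, p_2 = 8*73 + 8 = 592, q_2 = 8*9 + 1 = 73.
  i=3: a_3=5, p_3 = 5*592 + 73 = 3033, q_3 = 5*73 + 9 = 374.
  i=4: a_4=1, p_4 = 1*3033 + 592 = 3625, q_4 = 1*374 + 73 = 447.
  i=5: a_5=5, p_5 = 5*3625 + 3033 = 21158, q_5 = 5*447 + 374 = 2609.

8/1, 73/9, 592/73, 3033/374, 3625/447, 21158/2609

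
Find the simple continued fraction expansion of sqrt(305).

[17; (2, 6, 2, 34)]

Write x_i = (sqrt(305) + m_i)/d_i with (m_0, d_0) = (0, 1). a_0 = floor(sqrt(305)) = 17, since 17^2 = 289 <= 305 < 324 = 18^2.
Iterate m_{i+1} = d_i*a_i - m_i, d_{i+1} = (305 - m_{i+1}^2)/d_i, a_{i+1} = floor((a_0 + m_{i+1})/d_{i+1}):
  m_1 = 1*17 - 0 = 17, d_1 = (305 - 17^2)/1 = 16/1 = 16, a_1 = floor((17 + 17)/16) = 2.
  m_2 = 16*2 - 17 = 15, d_2 = (305 - 15^2)/16 = 80/16 = 5, a_2 = floor((17 + 15)/5) = 6.
  m_3 = 5*6 - 15 = 15, d_3 = (305 - 15^2)/5 = 80/5 = 16, a_3 = floor((17 + 15)/16) = 2.
  m_4 = 16*2 - 15 = 17, d_4 = (305 - 17^2)/16 = 16/16 = 1, a_4 = floor((17 + 17)/1) = 34.
  m_5 = 1*34 - 17 = 17, d_5 = (305 - 17^2)/1 = 16/1 = 16: (m_5, d_5) = (m_1, d_1) = (17, 16), so from here the quotients repeat a_1, ..., a_4; the period length is 4.
Hence the expansion of sqrt(305) is a_0 = 17 followed by the repeating block 2, 6, 2, 34 (period 4).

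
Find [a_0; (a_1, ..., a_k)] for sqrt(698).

[26; (2, 2, 1, 1, 1, 1, 2, 2, 52)]

Write x_i = (sqrt(698) + m_i)/d_i with (m_0, d_0) = (0, 1). a_0 = floor(sqrt(698)) = 26, since 26^2 = 676 <= 698 < 729 = 27^2.
Iterate m_{i+1} = d_i*a_i - m_i, d_{i+1} = (698 - m_{i+1}^2)/d_i, a_{i+1} = floor((a_0 + m_{i+1})/d_{i+1}):
  m_1 = 1*26 - 0 = 26, d_1 = (698 - 26^2)/1 = 22/1 = 22, a_1 = floor((26 + 26)/22) = 2.
  m_2 = 22*2 - 26 = 18, d_2 = (698 - 18^2)/22 = 374/22 = 17, a_2 = floor((26 + 18)/17) = 2.
  m_3 = 17*2 - 18 = 16, d_3 = (698 - 16^2)/17 = 442/17 = 26, a_3 = floor((26 + 16)/26) = 1.
  m_4 = 26*1 - 16 = 10, d_4 = (698 - 10^2)/26 = 598/26 = 23, a_4 = floor((26 + 10)/23) = 1.
  m_5 = 23*1 - 10 = 13, d_5 = (698 - 13^2)/23 = 529/23 = 23, a_5 = floor((26 + 13)/23) = 1.
  m_6 = 23*1 - 13 = 10, d_6 = (698 - 10^2)/23 = 598/23 = 26, a_6 = floor((26 + 10)/26) = 1.
  m_7 = 26*1 - 10 = 16, d_7 = (698 - 16^2)/26 = 442/26 = 17, a_7 = floor((26 + 16)/17) = 2.
  m_8 = 17*2 - 16 = 18, d_8 = (698 - 18^2)/17 = 374/17 = 22, a_8 = floor((26 + 18)/22) = 2.
  m_9 = 22*2 - 18 = 26, d_9 = (698 - 26^2)/22 = 22/22 = 1, a_9 = floor((26 + 26)/1) = 52.
  m_10 = 1*52 - 26 = 26, d_10 = (698 - 26^2)/1 = 22/1 = 22: (m_10, d_10) = (m_1, d_1) = (26, 22), so from here the quotients repeat a_1, ..., a_9; the period length is 9.
Hence the expansion of sqrt(698) is a_0 = 26 followed by the repeating block 2, 2, 1, 1, 1, 1, 2, 2, 52 (period 9).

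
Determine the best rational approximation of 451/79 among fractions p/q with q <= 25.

137/24

Expand x = 451/79 as a continued fraction with the Euclidean algorithm:
  451 = 5*79 + 56, so a_0 = 5.
  79 = 1*56 + 23, so a_1 = 1.
  56 = 2*23 + 10, so a_2 = 2.
  23 = 2*10 + 3, so a_3 = 2.
  10 = 3*3 + 1, so a_4 = 3.
  3 = 3*1 + 0, so a_5 = 3.
so x = [5; 1, 2, 2, 3, 3].
Convergents (p_i = a_i*p_{i-1} + p_{i-2}, q_i = a_i*q_{i-1} + q_{i-2} with p_{-2}=0, p_{-1}=1, q_{-2}=1, q_{-1}=0), until the denominator exceeds 25:
  i=0: a_0=5, p_0 = 5*1 + 0 = 5, q_0 = 5*0 + 1 = 1.
  i=1: a_1=1, p_1 = 1*5 + 1 = 6, q_1 = 1*1 + 0 = 1.
  i=2: a_2=2, p_2 = 2*6 + 5 = 17, q_2 = 2*1 + 1 = 3.
  i=3: a_3=2, p_3 = 2*17 + 6 = 40, q_3 = 2*3 + 1 = 7.
  i=4: a_4=3, p_4 = 3*40 + 17 = 137, q_4 = 3*7 + 3 = 24.
  i=5: a_5=3, p_5 = 3*137 + 40 = 451, q_5 = 3*24 + 7 = 79.
q_5 = 79 > 25, so the last convergent with denominator <= 25 is p_4/q_4 = 137/24.
The closest fraction with denominator <= 25 is either p_4/q_4 or the intermediate fraction (k*p_4 + p_3)/(k*q_4 + q_3) with the largest k >= 1 whose denominator stays <= 25; these approach x as k grows, and every other convergent or intermediate fraction in range is farther away.
Largest k: floor((25 - q_3)/q_4) = floor((25 - 7)/24) = 0.
Since k = 0, no intermediate fraction beyond p_4/q_4 has denominator <= 25, so the convergent 137/24 is the closest (its error is |451*24 - 137*79|/(79*24) = 1/1896).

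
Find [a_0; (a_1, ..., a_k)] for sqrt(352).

Write x_i = (sqrt(352) + m_i)/d_i with (m_0, d_0) = (0, 1). a_0 = floor(sqrt(352)) = 18, since 18^2 = 324 <= 352 < 361 = 19^2.
Iterate m_{i+1} = d_i*a_i - m_i, d_{i+1} = (352 - m_{i+1}^2)/d_i, a_{i+1} = floor((a_0 + m_{i+1})/d_{i+1}):
  m_1 = 1*18 - 0 = 18, d_1 = (352 - 18^2)/1 = 28/1 = 28, a_1 = floor((18 + 18)/28) = 1.
  m_2 = 28*1 - 18 = 10, d_2 = (352 - 10^2)/28 = 252/28 = 9, a_2 = floor((18 + 10)/9) = 3.
  m_3 = 9*3 - 10 = 17, d_3 = (352 - 17^2)/9 = 63/9 = 7, a_3 = floor((18 + 17)/7) = 5.
  m_4 = 7*5 - 17 = 18, d_4 = (352 - 18^2)/7 = 28/7 = 4, a_4 = floor((18 + 18)/4) = 9.
  m_5 = 4*9 - 18 = 18, d_5 = (352 - 18^2)/4 = 28/4 = 7, a_5 = floor((18 + 18)/7) = 5.
  m_6 = 7*5 - 18 = 17, d_6 = (352 - 17^2)/7 = 63/7 = 9, a_6 = floor((18 + 17)/9) = 3.
  m_7 = 9*3 - 17 = 10, d_7 = (352 - 10^2)/9 = 252/9 = 28, a_7 = floor((18 + 10)/28) = 1.
  m_8 = 28*1 - 10 = 18, d_8 = (352 - 18^2)/28 = 28/28 = 1, a_8 = floor((18 + 18)/1) = 36.
  m_9 = 1*36 - 18 = 18, d_9 = (352 - 18^2)/1 = 28/1 = 28: (m_9, d_9) = (m_1, d_1) = (18, 28), so from here the quotients repeat a_1, ..., a_8; the period length is 8.
Hence the expansion of sqrt(352) is a_0 = 18 followed by the repeating block 1, 3, 5, 9, 5, 3, 1, 36 (period 8).

[18; (1, 3, 5, 9, 5, 3, 1, 36)]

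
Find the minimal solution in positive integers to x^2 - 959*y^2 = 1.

First expand sqrt(959) as a continued fraction. With x_i = (sqrt(959) + m_i)/d_i and (m_0, d_0) = (0, 1): a_0 = floor(sqrt(959)) = 30, since 30^2 = 900 <= 959 < 961 = 31^2.
Iterate m_{i+1} = d_i*a_i - m_i, d_{i+1} = (959 - m_{i+1}^2)/d_i, a_{i+1} = floor((a_0 + m_{i+1})/d_{i+1}):
  m_1 = 1*30 - 0 = 30, d_1 = (959 - 30^2)/1 = 59/1 = 59, a_1 = floor((30 + 30)/59) = 1.
  m_2 = 59*1 - 30 = 29, d_2 = (959 - 29^2)/59 = 118/59 = 2, a_2 = floor((30 + 29)/2) = 29.
  m_3 = 2*29 - 29 = 29, d_3 = (959 - 29^2)/2 = 118/2 = 59, a_3 = floor((30 + 29)/59) = 1.
  m_4 = 59*1 - 29 = 30, d_4 = (959 - 30^2)/59 = 59/59 = 1, a_4 = floor((30 + 30)/1) = 60.
  m_5 = 1*60 - 30 = 30, d_5 = (959 - 30^2)/1 = 59/1 = 59: (m_5, d_5) = (m_1, d_1) = (30, 59), so from here the quotients repeat a_1, ..., a_4; the period length is 4.
So sqrt(959) = [30; (1, 29, 1, 60)] with period length k = 4.
k is even, so the fundamental solution of x^2 - 959y^2 = 1 is (p_{k-1}, q_{k-1}) = (p_3, q_3); compute convergents through index 3.
Convergents (p_i = a_i*p_{i-1} + p_{i-2}, q_i = a_i*q_{i-1} + q_{i-2} with p_{-2}=0, p_{-1}=1, q_{-2}=1, q_{-1}=0):
  i=0: a_0=30, p_0 = 30*1 + 0 = 30, q_0 = 30*0 + 1 = 1.
  i=1: a_1=1, p_1 = 1*30 + 1 = 31, q_1 = 1*1 + 0 = 1.
  i=2: a_2=29, p_2 = 29*31 + 30 = 929, q_2 = 29*1 + 1 = 30.
  i=3: a_3=1, p_3 = 1*929 + 31 = 960, q_3 = 1*30 + 1 = 31.
Check: 960^2 - 959*31^2 = 921600 - 921599 = 1, so (x, y) = (960, 31) solves the equation, and by the theorem it is the least positive solution.

(x, y) = (960, 31)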